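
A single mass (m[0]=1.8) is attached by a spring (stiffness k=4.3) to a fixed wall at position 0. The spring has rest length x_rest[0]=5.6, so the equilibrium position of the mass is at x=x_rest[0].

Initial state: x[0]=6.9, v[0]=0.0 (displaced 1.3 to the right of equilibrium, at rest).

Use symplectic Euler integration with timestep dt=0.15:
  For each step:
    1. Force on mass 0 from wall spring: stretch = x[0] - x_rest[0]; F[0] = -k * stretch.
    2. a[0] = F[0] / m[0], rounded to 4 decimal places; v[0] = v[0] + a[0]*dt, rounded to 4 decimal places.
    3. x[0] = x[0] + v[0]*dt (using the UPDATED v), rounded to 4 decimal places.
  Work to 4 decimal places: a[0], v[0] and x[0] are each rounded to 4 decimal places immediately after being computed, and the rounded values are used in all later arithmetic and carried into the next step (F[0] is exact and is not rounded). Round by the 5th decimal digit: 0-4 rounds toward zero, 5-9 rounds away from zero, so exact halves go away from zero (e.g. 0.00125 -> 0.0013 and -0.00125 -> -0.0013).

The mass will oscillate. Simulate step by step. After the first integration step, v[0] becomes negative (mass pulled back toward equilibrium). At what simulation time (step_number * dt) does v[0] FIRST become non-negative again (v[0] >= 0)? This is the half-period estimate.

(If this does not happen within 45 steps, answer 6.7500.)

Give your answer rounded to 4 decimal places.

Step 0: x=[6.9000] v=[0.0000]
Step 1: x=[6.8301] v=[-0.4658]
Step 2: x=[6.6941] v=[-0.9066]
Step 3: x=[6.4993] v=[-1.2987]
Step 4: x=[6.2562] v=[-1.6209]
Step 5: x=[5.9778] v=[-1.8560]
Step 6: x=[5.6791] v=[-1.9914]
Step 7: x=[5.3761] v=[-2.0198]
Step 8: x=[5.0852] v=[-1.9396]
Step 9: x=[4.8219] v=[-1.7551]
Step 10: x=[4.6005] v=[-1.4763]
Step 11: x=[4.4328] v=[-1.1181]
Step 12: x=[4.3278] v=[-0.6999]
Step 13: x=[4.2912] v=[-0.2440]
Step 14: x=[4.3250] v=[0.2250]
First v>=0 after going negative at step 14, time=2.1000

Answer: 2.1000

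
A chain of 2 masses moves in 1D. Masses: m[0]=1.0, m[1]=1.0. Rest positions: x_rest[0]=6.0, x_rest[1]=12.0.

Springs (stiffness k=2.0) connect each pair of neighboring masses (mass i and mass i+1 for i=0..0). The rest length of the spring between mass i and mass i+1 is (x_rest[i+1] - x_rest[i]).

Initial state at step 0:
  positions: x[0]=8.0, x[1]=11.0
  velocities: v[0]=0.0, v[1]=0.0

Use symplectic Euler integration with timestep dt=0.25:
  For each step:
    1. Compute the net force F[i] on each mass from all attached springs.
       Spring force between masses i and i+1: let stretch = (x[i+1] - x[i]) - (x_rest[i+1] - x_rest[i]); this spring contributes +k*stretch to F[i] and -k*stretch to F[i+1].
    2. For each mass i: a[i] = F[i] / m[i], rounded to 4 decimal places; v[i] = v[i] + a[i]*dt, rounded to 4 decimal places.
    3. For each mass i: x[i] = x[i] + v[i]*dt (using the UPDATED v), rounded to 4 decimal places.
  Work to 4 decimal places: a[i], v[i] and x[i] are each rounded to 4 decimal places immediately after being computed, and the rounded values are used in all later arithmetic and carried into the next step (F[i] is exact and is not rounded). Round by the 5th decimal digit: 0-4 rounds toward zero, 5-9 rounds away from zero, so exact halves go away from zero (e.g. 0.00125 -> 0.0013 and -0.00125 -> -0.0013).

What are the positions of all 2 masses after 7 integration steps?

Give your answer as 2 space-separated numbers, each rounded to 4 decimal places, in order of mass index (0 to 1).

Step 0: x=[8.0000 11.0000] v=[0.0000 0.0000]
Step 1: x=[7.6250 11.3750] v=[-1.5000 1.5000]
Step 2: x=[6.9688 12.0313] v=[-2.6250 2.6250]
Step 3: x=[6.1954 12.8048] v=[-3.0938 3.0938]
Step 4: x=[5.4981 13.5021] v=[-2.7891 2.7891]
Step 5: x=[5.0513 13.9489] v=[-1.7871 1.7871]
Step 6: x=[4.9667 14.0335] v=[-0.3383 0.3383]
Step 7: x=[5.2655 13.7347] v=[1.1951 -1.1951]

Answer: 5.2655 13.7347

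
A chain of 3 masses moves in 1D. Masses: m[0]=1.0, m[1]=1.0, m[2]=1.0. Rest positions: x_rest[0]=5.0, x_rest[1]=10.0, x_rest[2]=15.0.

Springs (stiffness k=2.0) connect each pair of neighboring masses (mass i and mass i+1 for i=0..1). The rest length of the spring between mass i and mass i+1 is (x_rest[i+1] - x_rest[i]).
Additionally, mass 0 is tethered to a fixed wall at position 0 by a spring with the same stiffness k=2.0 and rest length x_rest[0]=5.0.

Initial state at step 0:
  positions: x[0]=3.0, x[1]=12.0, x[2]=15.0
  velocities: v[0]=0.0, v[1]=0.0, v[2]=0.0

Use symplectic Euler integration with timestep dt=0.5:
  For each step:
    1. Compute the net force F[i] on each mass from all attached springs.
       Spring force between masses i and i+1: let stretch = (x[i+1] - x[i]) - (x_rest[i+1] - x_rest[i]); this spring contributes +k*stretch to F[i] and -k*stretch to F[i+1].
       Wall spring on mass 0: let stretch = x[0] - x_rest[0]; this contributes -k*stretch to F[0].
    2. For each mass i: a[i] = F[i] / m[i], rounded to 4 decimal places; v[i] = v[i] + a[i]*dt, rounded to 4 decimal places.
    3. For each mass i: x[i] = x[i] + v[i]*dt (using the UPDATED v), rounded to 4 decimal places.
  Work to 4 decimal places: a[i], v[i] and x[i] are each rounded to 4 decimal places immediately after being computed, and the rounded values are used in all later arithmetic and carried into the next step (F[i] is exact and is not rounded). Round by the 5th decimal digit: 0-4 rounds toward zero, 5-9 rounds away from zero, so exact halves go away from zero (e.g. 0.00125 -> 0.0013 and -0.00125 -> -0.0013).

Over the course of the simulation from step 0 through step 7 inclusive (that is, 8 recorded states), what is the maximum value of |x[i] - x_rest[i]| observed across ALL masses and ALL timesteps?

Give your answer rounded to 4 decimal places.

Answer: 2.7500

Derivation:
Step 0: x=[3.0000 12.0000 15.0000] v=[0.0000 0.0000 0.0000]
Step 1: x=[6.0000 9.0000 16.0000] v=[6.0000 -6.0000 2.0000]
Step 2: x=[7.5000 8.0000 16.0000] v=[3.0000 -2.0000 0.0000]
Step 3: x=[5.5000 10.7500 14.5000] v=[-4.0000 5.5000 -3.0000]
Step 4: x=[3.3750 12.7500 13.6250] v=[-4.2500 4.0000 -1.7500]
Step 5: x=[4.2500 10.5000 14.8125] v=[1.7500 -4.5000 2.3750]
Step 6: x=[6.1250 7.2813 16.3438] v=[3.7500 -6.4375 3.0625]
Step 7: x=[5.5157 8.0157 15.8438] v=[-1.2187 1.4687 -1.0000]
Max displacement = 2.7500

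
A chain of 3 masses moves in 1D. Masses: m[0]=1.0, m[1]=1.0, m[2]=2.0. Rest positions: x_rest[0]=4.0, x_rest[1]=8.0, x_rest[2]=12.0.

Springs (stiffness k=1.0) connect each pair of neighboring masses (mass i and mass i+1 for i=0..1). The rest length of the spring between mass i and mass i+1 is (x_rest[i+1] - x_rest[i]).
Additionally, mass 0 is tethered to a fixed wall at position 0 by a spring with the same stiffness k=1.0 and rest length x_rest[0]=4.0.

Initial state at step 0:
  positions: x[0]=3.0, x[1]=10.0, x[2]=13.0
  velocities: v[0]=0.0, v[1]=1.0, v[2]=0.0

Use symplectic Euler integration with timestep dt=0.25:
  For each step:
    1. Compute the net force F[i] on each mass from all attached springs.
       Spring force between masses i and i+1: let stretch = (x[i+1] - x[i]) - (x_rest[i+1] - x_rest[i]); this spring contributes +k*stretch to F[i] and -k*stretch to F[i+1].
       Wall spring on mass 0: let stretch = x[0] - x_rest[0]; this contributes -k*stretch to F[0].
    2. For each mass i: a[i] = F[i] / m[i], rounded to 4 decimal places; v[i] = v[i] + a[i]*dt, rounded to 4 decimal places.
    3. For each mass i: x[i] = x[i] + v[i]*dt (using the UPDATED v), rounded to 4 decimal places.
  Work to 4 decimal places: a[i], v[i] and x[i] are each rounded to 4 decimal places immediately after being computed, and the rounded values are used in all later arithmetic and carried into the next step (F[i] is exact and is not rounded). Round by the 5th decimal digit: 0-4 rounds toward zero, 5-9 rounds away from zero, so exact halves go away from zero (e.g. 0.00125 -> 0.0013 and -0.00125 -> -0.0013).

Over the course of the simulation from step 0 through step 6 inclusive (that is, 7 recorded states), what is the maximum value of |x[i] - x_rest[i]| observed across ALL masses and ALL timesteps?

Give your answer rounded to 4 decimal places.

Answer: 2.0001

Derivation:
Step 0: x=[3.0000 10.0000 13.0000] v=[0.0000 1.0000 0.0000]
Step 1: x=[3.2500 10.0000 13.0313] v=[1.0000 0.0000 0.1250]
Step 2: x=[3.7188 9.7676 13.0928] v=[1.8750 -0.9297 0.2461]
Step 3: x=[4.3332 9.3650 13.1754] v=[2.4575 -1.6106 0.3305]
Step 4: x=[4.9913 8.8860 13.2640] v=[2.6322 -1.9160 0.3542]
Step 5: x=[5.5808 8.4372 13.3408] v=[2.3581 -1.7952 0.3070]
Step 6: x=[6.0001 8.1164 13.3893] v=[1.6770 -1.2834 0.1941]
Max displacement = 2.0001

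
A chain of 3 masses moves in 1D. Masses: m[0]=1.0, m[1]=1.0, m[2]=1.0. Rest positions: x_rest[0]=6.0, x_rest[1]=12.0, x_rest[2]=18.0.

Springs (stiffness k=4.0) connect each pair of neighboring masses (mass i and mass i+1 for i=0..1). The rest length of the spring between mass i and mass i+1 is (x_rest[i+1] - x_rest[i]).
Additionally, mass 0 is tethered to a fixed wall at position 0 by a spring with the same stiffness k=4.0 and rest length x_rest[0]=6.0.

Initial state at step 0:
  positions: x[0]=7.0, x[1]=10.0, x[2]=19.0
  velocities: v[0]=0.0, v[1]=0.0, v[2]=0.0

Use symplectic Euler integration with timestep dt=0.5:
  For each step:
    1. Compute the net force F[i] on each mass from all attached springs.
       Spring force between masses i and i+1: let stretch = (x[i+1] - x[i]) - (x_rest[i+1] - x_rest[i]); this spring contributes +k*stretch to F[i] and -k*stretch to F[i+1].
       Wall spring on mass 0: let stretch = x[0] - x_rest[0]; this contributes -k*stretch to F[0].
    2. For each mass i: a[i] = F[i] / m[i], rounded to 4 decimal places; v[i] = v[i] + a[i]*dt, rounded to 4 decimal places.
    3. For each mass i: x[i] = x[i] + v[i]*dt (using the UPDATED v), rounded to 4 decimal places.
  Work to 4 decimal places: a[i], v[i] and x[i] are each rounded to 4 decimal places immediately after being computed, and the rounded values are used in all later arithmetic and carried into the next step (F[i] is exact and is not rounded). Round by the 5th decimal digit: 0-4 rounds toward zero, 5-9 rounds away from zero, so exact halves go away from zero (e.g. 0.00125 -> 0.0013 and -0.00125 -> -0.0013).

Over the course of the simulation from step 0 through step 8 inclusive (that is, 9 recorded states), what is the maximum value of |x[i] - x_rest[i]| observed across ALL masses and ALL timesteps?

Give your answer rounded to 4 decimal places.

Answer: 4.0000

Derivation:
Step 0: x=[7.0000 10.0000 19.0000] v=[0.0000 0.0000 0.0000]
Step 1: x=[3.0000 16.0000 16.0000] v=[-8.0000 12.0000 -6.0000]
Step 2: x=[9.0000 9.0000 19.0000] v=[12.0000 -14.0000 6.0000]
Step 3: x=[6.0000 12.0000 18.0000] v=[-6.0000 6.0000 -2.0000]
Step 4: x=[3.0000 15.0000 17.0000] v=[-6.0000 6.0000 -2.0000]
Step 5: x=[9.0000 8.0000 20.0000] v=[12.0000 -14.0000 6.0000]
Step 6: x=[5.0000 14.0000 17.0000] v=[-8.0000 12.0000 -6.0000]
Step 7: x=[5.0000 14.0000 17.0000] v=[0.0000 0.0000 0.0000]
Step 8: x=[9.0000 8.0000 20.0000] v=[8.0000 -12.0000 6.0000]
Max displacement = 4.0000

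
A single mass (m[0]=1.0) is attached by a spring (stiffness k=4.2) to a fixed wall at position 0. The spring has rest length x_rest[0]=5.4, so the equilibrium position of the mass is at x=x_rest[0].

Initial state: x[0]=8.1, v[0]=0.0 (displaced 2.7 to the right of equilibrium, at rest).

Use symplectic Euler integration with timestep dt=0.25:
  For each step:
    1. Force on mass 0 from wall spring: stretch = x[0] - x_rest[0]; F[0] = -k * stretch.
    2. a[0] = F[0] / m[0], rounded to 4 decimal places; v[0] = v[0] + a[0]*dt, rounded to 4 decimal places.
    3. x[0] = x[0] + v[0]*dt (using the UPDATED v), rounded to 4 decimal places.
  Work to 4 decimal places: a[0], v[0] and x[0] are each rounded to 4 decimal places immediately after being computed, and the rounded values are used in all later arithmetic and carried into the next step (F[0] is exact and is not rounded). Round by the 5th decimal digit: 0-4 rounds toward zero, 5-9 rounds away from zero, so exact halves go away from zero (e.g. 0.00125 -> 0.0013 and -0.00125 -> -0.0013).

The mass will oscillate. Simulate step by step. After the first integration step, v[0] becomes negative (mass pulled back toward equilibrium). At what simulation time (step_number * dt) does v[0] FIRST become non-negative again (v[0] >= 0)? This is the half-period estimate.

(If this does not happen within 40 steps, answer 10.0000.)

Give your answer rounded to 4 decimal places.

Step 0: x=[8.1000] v=[0.0000]
Step 1: x=[7.3913] v=[-2.8350]
Step 2: x=[6.1598] v=[-4.9259]
Step 3: x=[4.7289] v=[-5.7237]
Step 4: x=[3.4741] v=[-5.0191]
Step 5: x=[2.7249] v=[-2.9969]
Step 6: x=[2.6779] v=[-0.1881]
Step 7: x=[3.3454] v=[2.6701]
First v>=0 after going negative at step 7, time=1.7500

Answer: 1.7500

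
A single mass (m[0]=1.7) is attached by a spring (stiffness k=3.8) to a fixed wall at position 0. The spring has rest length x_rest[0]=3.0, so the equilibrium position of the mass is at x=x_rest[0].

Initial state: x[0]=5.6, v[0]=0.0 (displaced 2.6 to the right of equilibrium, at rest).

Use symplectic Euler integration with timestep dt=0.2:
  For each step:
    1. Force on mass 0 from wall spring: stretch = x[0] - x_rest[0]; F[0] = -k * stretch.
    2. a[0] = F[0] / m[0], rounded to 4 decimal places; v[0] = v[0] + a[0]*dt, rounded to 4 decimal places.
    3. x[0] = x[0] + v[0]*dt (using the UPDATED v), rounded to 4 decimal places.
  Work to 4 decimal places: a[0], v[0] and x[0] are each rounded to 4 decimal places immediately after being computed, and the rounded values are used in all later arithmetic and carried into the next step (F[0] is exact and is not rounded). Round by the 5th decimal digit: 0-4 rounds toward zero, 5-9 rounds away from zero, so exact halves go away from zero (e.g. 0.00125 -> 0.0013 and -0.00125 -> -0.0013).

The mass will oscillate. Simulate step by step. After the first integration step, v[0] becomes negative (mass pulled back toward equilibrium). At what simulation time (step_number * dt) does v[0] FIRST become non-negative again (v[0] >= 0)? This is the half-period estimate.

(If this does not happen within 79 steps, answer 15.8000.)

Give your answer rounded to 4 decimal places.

Answer: 2.2000

Derivation:
Step 0: x=[5.6000] v=[0.0000]
Step 1: x=[5.3675] v=[-1.1624]
Step 2: x=[4.9233] v=[-2.2208]
Step 3: x=[4.3072] v=[-3.0806]
Step 4: x=[3.5742] v=[-3.6650]
Step 5: x=[2.7899] v=[-3.9217]
Step 6: x=[2.0243] v=[-3.8278]
Step 7: x=[1.3460] v=[-3.3916]
Step 8: x=[0.8156] v=[-2.6522]
Step 9: x=[0.4805] v=[-1.6756]
Step 10: x=[0.3707] v=[-0.5492]
Step 11: x=[0.4960] v=[0.6263]
First v>=0 after going negative at step 11, time=2.2000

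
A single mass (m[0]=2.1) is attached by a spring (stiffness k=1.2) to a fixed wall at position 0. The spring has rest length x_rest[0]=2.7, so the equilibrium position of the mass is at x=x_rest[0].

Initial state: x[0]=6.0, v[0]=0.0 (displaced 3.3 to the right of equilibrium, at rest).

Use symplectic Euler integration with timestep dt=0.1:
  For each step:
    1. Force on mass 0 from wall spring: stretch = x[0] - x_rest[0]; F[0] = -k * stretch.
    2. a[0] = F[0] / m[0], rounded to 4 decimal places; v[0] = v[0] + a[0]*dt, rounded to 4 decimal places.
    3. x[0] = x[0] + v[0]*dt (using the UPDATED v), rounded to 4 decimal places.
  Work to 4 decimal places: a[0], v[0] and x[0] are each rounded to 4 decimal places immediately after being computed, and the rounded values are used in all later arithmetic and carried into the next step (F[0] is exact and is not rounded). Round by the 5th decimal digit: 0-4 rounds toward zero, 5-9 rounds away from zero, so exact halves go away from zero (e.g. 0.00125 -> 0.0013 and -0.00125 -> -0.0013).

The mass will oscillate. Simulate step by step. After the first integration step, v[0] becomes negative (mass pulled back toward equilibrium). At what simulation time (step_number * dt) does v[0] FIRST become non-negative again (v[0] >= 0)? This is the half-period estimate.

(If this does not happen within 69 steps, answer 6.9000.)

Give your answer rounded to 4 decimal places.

Step 0: x=[6.0000] v=[0.0000]
Step 1: x=[5.9811] v=[-0.1886]
Step 2: x=[5.9435] v=[-0.3761]
Step 3: x=[5.8874] v=[-0.5614]
Step 4: x=[5.8131] v=[-0.7435]
Step 5: x=[5.7210] v=[-0.9214]
Step 6: x=[5.6116] v=[-1.0940]
Step 7: x=[5.4856] v=[-1.2604]
Step 8: x=[5.3436] v=[-1.4196]
Step 9: x=[5.1865] v=[-1.5707]
Step 10: x=[5.0152] v=[-1.7128]
Step 11: x=[4.8307] v=[-1.8451]
Step 12: x=[4.6340] v=[-1.9669]
Step 13: x=[4.4263] v=[-2.0774]
Step 14: x=[4.2087] v=[-2.1761]
Step 15: x=[3.9825] v=[-2.2623]
Step 16: x=[3.7489] v=[-2.3356]
Step 17: x=[3.5094] v=[-2.3955]
Step 18: x=[3.2652] v=[-2.4418]
Step 19: x=[3.0178] v=[-2.4741]
Step 20: x=[2.7686] v=[-2.4923]
Step 21: x=[2.5190] v=[-2.4962]
Step 22: x=[2.2704] v=[-2.4859]
Step 23: x=[2.0243] v=[-2.4614]
Step 24: x=[1.7820] v=[-2.4228]
Step 25: x=[1.5450] v=[-2.3703]
Step 26: x=[1.3146] v=[-2.3043]
Step 27: x=[1.0921] v=[-2.2251]
Step 28: x=[0.8788] v=[-2.1332]
Step 29: x=[0.6759] v=[-2.0291]
Step 30: x=[0.4846] v=[-1.9134]
Step 31: x=[0.3059] v=[-1.7868]
Step 32: x=[0.1409] v=[-1.6500]
Step 33: x=[-0.0095] v=[-1.5038]
Step 34: x=[-0.1444] v=[-1.3490]
Step 35: x=[-0.2631] v=[-1.1865]
Step 36: x=[-0.3648] v=[-1.0172]
Step 37: x=[-0.4490] v=[-0.8421]
Step 38: x=[-0.5152] v=[-0.6622]
Step 39: x=[-0.5631] v=[-0.4785]
Step 40: x=[-0.5923] v=[-0.2920]
Step 41: x=[-0.6027] v=[-0.1039]
Step 42: x=[-0.5942] v=[0.0848]
First v>=0 after going negative at step 42, time=4.2000

Answer: 4.2000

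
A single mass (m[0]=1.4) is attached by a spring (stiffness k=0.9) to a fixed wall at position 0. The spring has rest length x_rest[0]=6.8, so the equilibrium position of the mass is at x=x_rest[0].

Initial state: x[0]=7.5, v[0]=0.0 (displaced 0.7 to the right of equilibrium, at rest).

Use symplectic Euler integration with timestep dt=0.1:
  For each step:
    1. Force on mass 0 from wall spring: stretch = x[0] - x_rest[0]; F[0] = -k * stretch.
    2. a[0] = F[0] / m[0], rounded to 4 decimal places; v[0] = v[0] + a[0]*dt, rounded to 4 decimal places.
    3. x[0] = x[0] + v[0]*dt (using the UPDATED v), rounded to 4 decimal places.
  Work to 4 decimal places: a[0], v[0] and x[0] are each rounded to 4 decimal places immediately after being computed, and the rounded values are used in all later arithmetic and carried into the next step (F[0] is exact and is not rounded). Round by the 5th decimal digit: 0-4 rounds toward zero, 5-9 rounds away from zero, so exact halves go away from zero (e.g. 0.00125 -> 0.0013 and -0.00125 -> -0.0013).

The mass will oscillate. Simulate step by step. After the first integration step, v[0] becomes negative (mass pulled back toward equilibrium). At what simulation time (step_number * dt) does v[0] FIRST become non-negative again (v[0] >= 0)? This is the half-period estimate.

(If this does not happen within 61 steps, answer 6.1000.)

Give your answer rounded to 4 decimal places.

Answer: 4.0000

Derivation:
Step 0: x=[7.5000] v=[0.0000]
Step 1: x=[7.4955] v=[-0.0450]
Step 2: x=[7.4865] v=[-0.0897]
Step 3: x=[7.4731] v=[-0.1338]
Step 4: x=[7.4554] v=[-0.1771]
Step 5: x=[7.4335] v=[-0.2192]
Step 6: x=[7.4075] v=[-0.2599]
Step 7: x=[7.3776] v=[-0.2990]
Step 8: x=[7.3440] v=[-0.3361]
Step 9: x=[7.3069] v=[-0.3711]
Step 10: x=[7.2665] v=[-0.4037]
Step 11: x=[7.2231] v=[-0.4337]
Step 12: x=[7.1770] v=[-0.4609]
Step 13: x=[7.1285] v=[-0.4851]
Step 14: x=[7.0779] v=[-0.5062]
Step 15: x=[7.0255] v=[-0.5241]
Step 16: x=[6.9716] v=[-0.5386]
Step 17: x=[6.9166] v=[-0.5496]
Step 18: x=[6.8609] v=[-0.5571]
Step 19: x=[6.8048] v=[-0.5610]
Step 20: x=[6.7487] v=[-0.5613]
Step 21: x=[6.6929] v=[-0.5580]
Step 22: x=[6.6378] v=[-0.5511]
Step 23: x=[6.5837] v=[-0.5407]
Step 24: x=[6.5310] v=[-0.5268]
Step 25: x=[6.4801] v=[-0.5095]
Step 26: x=[6.4312] v=[-0.4889]
Step 27: x=[6.3847] v=[-0.4652]
Step 28: x=[6.3409] v=[-0.4385]
Step 29: x=[6.3000] v=[-0.4090]
Step 30: x=[6.2623] v=[-0.3769]
Step 31: x=[6.2281] v=[-0.3423]
Step 32: x=[6.1976] v=[-0.3055]
Step 33: x=[6.1709] v=[-0.2668]
Step 34: x=[6.1483] v=[-0.2264]
Step 35: x=[6.1299] v=[-0.1845]
Step 36: x=[6.1158] v=[-0.1414]
Step 37: x=[6.1061] v=[-0.0974]
Step 38: x=[6.1008] v=[-0.0528]
Step 39: x=[6.1000] v=[-0.0079]
Step 40: x=[6.1037] v=[0.0371]
First v>=0 after going negative at step 40, time=4.0000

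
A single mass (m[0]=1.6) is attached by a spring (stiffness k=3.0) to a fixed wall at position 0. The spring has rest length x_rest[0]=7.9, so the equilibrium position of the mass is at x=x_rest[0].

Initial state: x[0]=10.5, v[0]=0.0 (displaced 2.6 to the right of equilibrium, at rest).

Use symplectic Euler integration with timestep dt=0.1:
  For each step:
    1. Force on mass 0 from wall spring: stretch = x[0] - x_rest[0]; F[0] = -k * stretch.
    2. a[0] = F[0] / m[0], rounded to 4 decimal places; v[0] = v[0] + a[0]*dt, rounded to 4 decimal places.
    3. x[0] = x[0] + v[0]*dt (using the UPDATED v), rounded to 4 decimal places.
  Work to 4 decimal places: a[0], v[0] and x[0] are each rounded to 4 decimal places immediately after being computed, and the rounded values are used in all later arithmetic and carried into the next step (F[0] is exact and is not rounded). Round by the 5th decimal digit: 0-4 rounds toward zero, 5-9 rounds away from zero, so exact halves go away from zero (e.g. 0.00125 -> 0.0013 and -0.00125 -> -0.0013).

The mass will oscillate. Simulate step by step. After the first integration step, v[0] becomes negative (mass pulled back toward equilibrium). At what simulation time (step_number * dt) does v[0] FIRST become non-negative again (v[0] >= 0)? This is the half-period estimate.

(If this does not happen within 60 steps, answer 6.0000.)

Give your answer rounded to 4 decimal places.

Answer: 2.3000

Derivation:
Step 0: x=[10.5000] v=[0.0000]
Step 1: x=[10.4513] v=[-0.4875]
Step 2: x=[10.3547] v=[-0.9659]
Step 3: x=[10.2121] v=[-1.4262]
Step 4: x=[10.0261] v=[-1.8597]
Step 5: x=[9.8003] v=[-2.2583]
Step 6: x=[9.5388] v=[-2.6146]
Step 7: x=[9.2466] v=[-2.9219]
Step 8: x=[8.9292] v=[-3.1744]
Step 9: x=[8.5925] v=[-3.3674]
Step 10: x=[8.2428] v=[-3.4972]
Step 11: x=[7.8867] v=[-3.5615]
Step 12: x=[7.5308] v=[-3.5590]
Step 13: x=[7.1818] v=[-3.4898]
Step 14: x=[6.8463] v=[-3.3551]
Step 15: x=[6.5306] v=[-3.1575]
Step 16: x=[6.2405] v=[-2.9007]
Step 17: x=[5.9816] v=[-2.5895]
Step 18: x=[5.7586] v=[-2.2298]
Step 19: x=[5.5758] v=[-1.8283]
Step 20: x=[5.4366] v=[-1.3925]
Step 21: x=[5.3435] v=[-0.9306]
Step 22: x=[5.2984] v=[-0.4513]
Step 23: x=[5.3021] v=[0.0365]
First v>=0 after going negative at step 23, time=2.3000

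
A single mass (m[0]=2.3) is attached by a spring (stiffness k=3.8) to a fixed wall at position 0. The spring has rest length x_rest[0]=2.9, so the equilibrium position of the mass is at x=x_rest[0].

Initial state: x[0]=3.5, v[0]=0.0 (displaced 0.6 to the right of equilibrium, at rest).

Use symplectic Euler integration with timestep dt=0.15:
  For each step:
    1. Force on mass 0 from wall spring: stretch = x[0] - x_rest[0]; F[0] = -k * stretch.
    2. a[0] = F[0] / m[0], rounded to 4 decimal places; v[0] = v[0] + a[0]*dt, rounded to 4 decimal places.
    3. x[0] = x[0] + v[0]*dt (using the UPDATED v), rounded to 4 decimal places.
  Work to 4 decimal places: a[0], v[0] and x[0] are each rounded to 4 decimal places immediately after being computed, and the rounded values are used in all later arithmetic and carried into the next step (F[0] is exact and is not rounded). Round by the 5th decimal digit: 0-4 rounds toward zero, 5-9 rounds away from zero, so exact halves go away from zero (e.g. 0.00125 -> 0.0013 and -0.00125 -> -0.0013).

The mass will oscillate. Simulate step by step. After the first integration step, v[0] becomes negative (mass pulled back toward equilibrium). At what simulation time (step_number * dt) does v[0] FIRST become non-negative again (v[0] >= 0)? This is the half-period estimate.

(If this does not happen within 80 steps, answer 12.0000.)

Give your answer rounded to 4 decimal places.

Answer: 2.5500

Derivation:
Step 0: x=[3.5000] v=[0.0000]
Step 1: x=[3.4777] v=[-0.1487]
Step 2: x=[3.4339] v=[-0.2919]
Step 3: x=[3.3703] v=[-0.4242]
Step 4: x=[3.2892] v=[-0.5408]
Step 5: x=[3.1936] v=[-0.6373]
Step 6: x=[3.0871] v=[-0.7101]
Step 7: x=[2.9736] v=[-0.7565]
Step 8: x=[2.8574] v=[-0.7747]
Step 9: x=[2.7428] v=[-0.7641]
Step 10: x=[2.6340] v=[-0.7251]
Step 11: x=[2.5351] v=[-0.6592]
Step 12: x=[2.4498] v=[-0.5688]
Step 13: x=[2.3812] v=[-0.4572]
Step 14: x=[2.3319] v=[-0.3286]
Step 15: x=[2.3037] v=[-0.1878]
Step 16: x=[2.2977] v=[-0.0400]
Step 17: x=[2.3141] v=[0.1093]
First v>=0 after going negative at step 17, time=2.5500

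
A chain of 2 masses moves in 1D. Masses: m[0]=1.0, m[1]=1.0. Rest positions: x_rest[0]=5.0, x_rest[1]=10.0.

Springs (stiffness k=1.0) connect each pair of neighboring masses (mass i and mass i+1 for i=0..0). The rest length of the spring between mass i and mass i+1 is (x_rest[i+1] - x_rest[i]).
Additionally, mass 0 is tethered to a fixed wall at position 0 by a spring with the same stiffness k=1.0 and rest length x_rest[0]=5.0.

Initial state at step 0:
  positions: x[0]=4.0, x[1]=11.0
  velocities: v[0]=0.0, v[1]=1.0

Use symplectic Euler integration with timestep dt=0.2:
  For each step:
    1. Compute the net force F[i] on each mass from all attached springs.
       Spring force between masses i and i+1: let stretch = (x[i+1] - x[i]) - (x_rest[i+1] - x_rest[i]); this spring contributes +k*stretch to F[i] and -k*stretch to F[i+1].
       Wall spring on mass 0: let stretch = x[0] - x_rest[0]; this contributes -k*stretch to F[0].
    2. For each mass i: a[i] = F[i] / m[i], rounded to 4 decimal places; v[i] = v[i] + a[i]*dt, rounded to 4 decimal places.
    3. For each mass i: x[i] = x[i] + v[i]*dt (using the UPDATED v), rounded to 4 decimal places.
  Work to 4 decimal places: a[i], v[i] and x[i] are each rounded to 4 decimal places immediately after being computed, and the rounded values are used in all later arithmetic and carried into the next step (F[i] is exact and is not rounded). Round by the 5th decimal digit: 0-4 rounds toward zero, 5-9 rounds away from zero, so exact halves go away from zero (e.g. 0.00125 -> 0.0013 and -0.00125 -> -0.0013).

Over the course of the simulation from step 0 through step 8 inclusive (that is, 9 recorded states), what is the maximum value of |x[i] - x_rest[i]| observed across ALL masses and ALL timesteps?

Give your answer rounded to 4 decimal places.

Answer: 1.6489

Derivation:
Step 0: x=[4.0000 11.0000] v=[0.0000 1.0000]
Step 1: x=[4.1200 11.1200] v=[0.6000 0.6000]
Step 2: x=[4.3552 11.1600] v=[1.1760 0.2000]
Step 3: x=[4.6884 11.1278] v=[1.6659 -0.1610]
Step 4: x=[5.0916 11.0380] v=[2.0161 -0.4489]
Step 5: x=[5.5290 10.9104] v=[2.1871 -0.6382]
Step 6: x=[5.9605 10.7675] v=[2.1576 -0.7145]
Step 7: x=[6.3459 10.6323] v=[1.9269 -0.6759]
Step 8: x=[6.6489 10.5257] v=[1.5150 -0.5332]
Max displacement = 1.6489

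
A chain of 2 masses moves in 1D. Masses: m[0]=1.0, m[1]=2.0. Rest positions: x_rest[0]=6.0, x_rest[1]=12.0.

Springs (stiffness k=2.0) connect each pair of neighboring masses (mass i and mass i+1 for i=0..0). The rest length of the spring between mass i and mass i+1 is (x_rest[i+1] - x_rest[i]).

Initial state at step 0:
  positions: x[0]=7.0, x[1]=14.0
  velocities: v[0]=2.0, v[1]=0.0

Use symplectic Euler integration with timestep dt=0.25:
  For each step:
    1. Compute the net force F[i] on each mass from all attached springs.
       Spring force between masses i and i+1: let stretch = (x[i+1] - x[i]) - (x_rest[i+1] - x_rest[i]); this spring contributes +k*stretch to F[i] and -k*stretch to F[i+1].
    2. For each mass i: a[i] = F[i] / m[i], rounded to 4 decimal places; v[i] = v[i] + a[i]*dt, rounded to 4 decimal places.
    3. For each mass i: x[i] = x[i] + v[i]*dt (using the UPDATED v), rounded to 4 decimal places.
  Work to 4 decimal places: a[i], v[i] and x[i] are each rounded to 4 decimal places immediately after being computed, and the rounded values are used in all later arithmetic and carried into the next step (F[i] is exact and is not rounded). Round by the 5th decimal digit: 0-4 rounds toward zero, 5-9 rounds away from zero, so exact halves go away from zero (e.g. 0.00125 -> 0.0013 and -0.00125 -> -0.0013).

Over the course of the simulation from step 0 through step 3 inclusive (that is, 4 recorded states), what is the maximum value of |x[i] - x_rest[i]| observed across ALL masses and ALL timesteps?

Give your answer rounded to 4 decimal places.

Step 0: x=[7.0000 14.0000] v=[2.0000 0.0000]
Step 1: x=[7.6250 13.9375] v=[2.5000 -0.2500]
Step 2: x=[8.2891 13.8555] v=[2.6563 -0.3281]
Step 3: x=[8.8990 13.8006] v=[2.4395 -0.2197]
Max displacement = 2.8990

Answer: 2.8990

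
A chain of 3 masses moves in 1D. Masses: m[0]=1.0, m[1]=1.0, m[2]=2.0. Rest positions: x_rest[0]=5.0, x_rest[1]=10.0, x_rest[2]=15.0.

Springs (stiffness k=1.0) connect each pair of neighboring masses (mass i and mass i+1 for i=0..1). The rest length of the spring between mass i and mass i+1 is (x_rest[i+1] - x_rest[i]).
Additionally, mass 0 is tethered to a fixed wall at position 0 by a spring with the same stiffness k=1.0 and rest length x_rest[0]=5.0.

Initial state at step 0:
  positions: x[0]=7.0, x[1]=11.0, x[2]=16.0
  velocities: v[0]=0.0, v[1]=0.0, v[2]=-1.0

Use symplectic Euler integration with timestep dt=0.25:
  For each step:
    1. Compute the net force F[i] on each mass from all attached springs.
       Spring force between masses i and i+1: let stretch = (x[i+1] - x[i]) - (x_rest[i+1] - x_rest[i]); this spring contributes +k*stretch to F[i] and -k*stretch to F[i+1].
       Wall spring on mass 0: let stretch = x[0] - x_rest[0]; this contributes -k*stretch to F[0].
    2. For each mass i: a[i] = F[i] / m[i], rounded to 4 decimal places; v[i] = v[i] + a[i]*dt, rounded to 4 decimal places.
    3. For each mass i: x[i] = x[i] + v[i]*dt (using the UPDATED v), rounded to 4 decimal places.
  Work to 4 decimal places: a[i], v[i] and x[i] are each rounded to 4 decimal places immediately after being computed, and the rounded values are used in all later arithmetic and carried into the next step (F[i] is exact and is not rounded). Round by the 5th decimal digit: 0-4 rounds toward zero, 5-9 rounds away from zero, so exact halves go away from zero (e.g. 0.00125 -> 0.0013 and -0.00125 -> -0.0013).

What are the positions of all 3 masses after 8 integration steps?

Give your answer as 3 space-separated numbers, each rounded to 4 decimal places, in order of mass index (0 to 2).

Answer: 4.0576 9.9220 14.6691

Derivation:
Step 0: x=[7.0000 11.0000 16.0000] v=[0.0000 0.0000 -1.0000]
Step 1: x=[6.8125 11.0625 15.7500] v=[-0.7500 0.2500 -1.0000]
Step 2: x=[6.4649 11.1524 15.5098] v=[-1.3906 0.3594 -0.9609]
Step 3: x=[6.0062 11.2216 15.2897] v=[-1.8350 0.2769 -0.8806]
Step 4: x=[5.4980 11.2191 15.0987] v=[-2.0327 -0.0099 -0.7641]
Step 5: x=[5.0038 11.1015 14.9427] v=[-1.9769 -0.4703 -0.6241]
Step 6: x=[4.5780 10.8429 14.8229] v=[-1.7034 -1.0344 -0.4793]
Step 7: x=[4.2576 10.4415 14.7350] v=[-1.2817 -1.6056 -0.3518]
Step 8: x=[4.0576 9.9220 14.6691] v=[-0.8001 -2.0782 -0.2635]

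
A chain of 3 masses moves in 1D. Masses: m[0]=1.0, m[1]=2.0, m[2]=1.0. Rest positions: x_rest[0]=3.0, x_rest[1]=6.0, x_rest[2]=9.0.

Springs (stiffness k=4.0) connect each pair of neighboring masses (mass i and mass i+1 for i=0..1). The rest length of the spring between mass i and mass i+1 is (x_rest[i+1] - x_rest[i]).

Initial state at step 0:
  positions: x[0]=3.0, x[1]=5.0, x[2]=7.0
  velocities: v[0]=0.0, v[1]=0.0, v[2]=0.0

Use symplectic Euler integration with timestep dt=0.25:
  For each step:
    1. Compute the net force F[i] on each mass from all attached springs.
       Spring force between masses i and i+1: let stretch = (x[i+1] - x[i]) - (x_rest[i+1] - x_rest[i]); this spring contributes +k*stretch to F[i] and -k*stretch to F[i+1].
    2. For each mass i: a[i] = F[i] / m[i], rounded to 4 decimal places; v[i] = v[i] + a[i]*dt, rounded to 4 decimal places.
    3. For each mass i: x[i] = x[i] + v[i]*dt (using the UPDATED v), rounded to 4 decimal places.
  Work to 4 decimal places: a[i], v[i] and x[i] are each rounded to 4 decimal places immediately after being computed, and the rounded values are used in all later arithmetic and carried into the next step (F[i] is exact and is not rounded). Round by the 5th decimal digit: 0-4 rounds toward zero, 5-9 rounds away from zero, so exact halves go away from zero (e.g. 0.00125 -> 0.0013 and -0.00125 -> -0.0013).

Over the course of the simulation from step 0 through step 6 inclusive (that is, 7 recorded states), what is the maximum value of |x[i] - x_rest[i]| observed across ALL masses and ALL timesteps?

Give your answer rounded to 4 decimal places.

Step 0: x=[3.0000 5.0000 7.0000] v=[0.0000 0.0000 0.0000]
Step 1: x=[2.7500 5.0000 7.2500] v=[-1.0000 0.0000 1.0000]
Step 2: x=[2.3125 5.0000 7.6875] v=[-1.7500 0.0000 1.7500]
Step 3: x=[1.7969 5.0000 8.2031] v=[-2.0625 0.0000 2.0625]
Step 4: x=[1.3321 5.0000 8.6680] v=[-1.8594 0.0000 1.8594]
Step 5: x=[1.0342 5.0000 8.9659] v=[-1.1915 0.0001 1.1914]
Step 6: x=[0.9778 5.0001 9.0223] v=[-0.2257 0.0002 0.2255]
Max displacement = 2.0222

Answer: 2.0222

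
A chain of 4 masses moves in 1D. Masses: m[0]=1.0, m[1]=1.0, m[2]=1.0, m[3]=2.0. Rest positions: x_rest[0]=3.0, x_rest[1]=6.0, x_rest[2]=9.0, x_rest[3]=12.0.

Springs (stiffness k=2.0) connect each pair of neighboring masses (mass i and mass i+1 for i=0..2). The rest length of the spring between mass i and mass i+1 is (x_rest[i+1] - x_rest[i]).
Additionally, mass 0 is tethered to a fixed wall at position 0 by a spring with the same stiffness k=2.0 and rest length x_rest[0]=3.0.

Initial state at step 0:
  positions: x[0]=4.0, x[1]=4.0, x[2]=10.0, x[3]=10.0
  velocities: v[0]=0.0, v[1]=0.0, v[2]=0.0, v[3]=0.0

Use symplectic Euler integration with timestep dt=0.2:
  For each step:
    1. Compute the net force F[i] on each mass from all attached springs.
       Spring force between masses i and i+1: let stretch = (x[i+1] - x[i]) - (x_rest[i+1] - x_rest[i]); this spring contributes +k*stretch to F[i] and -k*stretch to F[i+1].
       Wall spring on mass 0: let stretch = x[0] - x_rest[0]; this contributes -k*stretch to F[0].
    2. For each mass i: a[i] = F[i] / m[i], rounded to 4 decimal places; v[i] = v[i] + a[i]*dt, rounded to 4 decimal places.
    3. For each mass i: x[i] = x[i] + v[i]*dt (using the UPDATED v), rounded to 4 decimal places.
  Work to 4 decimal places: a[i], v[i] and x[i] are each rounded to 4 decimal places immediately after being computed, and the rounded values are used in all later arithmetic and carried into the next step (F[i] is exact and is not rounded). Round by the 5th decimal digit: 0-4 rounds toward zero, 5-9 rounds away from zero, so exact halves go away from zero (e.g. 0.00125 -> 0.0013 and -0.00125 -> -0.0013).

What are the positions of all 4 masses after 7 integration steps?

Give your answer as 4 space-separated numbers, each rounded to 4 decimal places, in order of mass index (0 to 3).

Answer: 2.0254 6.4004 6.6477 11.3542

Derivation:
Step 0: x=[4.0000 4.0000 10.0000 10.0000] v=[0.0000 0.0000 0.0000 0.0000]
Step 1: x=[3.6800 4.4800 9.5200 10.1200] v=[-1.6000 2.4000 -2.4000 0.6000]
Step 2: x=[3.1296 5.2992 8.6848 10.3360] v=[-2.7520 4.0960 -4.1760 1.0800]
Step 3: x=[2.5024 6.2157 7.7108 10.6060] v=[-3.1360 4.5824 -4.8698 1.3498]
Step 4: x=[1.9721 6.9547 6.8488 10.8802] v=[-2.6516 3.6951 -4.3098 1.3708]
Step 5: x=[1.6826 7.2866 6.3178 11.1131] v=[-1.4474 1.6597 -2.6549 1.1645]
Step 6: x=[1.7068 7.0927 6.2479 11.2742] v=[0.1212 -0.9694 -0.3493 0.8054]
Step 7: x=[2.0254 6.4004 6.6477 11.3542] v=[1.5928 -3.4617 1.9991 0.4001]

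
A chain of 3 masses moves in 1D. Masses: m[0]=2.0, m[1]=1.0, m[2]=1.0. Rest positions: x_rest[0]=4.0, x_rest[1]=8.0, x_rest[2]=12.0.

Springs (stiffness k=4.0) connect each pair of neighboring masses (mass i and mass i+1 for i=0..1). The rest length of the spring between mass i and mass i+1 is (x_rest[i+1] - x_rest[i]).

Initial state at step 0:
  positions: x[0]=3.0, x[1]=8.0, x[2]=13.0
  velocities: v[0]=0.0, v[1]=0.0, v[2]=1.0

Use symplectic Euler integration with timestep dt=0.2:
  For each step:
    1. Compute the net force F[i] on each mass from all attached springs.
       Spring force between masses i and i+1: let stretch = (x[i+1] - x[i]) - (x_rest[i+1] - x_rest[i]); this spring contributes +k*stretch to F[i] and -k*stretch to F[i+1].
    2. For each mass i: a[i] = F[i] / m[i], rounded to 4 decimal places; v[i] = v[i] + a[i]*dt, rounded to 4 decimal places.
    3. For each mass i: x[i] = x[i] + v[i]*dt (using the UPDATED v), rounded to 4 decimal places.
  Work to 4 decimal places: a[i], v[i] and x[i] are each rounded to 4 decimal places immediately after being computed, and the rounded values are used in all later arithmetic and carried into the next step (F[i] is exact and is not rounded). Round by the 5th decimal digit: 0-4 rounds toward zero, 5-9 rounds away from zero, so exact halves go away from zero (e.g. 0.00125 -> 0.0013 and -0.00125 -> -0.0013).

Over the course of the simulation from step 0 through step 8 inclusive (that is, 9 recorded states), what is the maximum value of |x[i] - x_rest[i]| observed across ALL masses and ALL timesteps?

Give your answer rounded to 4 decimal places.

Answer: 1.0400

Derivation:
Step 0: x=[3.0000 8.0000 13.0000] v=[0.0000 0.0000 1.0000]
Step 1: x=[3.0800 8.0000 13.0400] v=[0.4000 0.0000 0.2000]
Step 2: x=[3.2336 8.0192 12.9136] v=[0.7680 0.0960 -0.6320]
Step 3: x=[3.4500 8.0558 12.6441] v=[1.0822 0.1830 -1.3475]
Step 4: x=[3.7149 8.0896 12.2805] v=[1.3245 0.1690 -1.8181]
Step 5: x=[4.0098 8.0940 11.8863] v=[1.4744 0.0220 -1.9708]
Step 6: x=[4.3114 8.0517 11.5254] v=[1.5081 -0.2115 -1.8046]
Step 7: x=[4.5922 7.9667 11.2487] v=[1.4042 -0.4248 -1.3836]
Step 8: x=[4.8230 7.8669 11.0869] v=[1.1540 -0.4988 -0.8092]
Max displacement = 1.0400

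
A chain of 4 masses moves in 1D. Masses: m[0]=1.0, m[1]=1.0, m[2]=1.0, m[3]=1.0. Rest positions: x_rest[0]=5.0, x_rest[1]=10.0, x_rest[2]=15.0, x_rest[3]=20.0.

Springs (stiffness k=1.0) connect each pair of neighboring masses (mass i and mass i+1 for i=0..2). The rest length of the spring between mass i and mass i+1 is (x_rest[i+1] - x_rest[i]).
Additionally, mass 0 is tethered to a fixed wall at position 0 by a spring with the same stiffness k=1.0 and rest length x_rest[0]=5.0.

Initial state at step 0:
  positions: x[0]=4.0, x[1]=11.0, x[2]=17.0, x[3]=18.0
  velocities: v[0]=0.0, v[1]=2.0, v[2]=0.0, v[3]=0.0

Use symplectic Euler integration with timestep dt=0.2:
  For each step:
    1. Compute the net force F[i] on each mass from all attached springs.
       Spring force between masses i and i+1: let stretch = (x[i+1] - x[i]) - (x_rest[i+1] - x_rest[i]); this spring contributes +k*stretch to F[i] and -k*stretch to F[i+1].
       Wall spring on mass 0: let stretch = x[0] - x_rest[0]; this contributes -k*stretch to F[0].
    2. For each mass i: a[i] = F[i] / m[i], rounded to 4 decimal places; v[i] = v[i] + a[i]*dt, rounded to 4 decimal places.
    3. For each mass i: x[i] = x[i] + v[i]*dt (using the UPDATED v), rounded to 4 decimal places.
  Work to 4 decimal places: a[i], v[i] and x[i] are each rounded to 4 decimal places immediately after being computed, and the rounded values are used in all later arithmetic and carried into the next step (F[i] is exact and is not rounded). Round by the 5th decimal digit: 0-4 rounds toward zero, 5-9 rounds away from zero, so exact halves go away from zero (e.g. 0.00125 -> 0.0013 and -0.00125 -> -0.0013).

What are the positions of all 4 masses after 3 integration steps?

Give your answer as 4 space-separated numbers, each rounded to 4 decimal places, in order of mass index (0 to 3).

Answer: 4.7263 11.8362 15.9632 18.8900

Derivation:
Step 0: x=[4.0000 11.0000 17.0000 18.0000] v=[0.0000 2.0000 0.0000 0.0000]
Step 1: x=[4.1200 11.3600 16.8000 18.1600] v=[0.6000 1.8000 -1.0000 0.8000]
Step 2: x=[4.3648 11.6480 16.4368 18.4656] v=[1.2240 1.4400 -1.8160 1.5280]
Step 3: x=[4.7263 11.8362 15.9632 18.8900] v=[1.8077 0.9411 -2.3680 2.1222]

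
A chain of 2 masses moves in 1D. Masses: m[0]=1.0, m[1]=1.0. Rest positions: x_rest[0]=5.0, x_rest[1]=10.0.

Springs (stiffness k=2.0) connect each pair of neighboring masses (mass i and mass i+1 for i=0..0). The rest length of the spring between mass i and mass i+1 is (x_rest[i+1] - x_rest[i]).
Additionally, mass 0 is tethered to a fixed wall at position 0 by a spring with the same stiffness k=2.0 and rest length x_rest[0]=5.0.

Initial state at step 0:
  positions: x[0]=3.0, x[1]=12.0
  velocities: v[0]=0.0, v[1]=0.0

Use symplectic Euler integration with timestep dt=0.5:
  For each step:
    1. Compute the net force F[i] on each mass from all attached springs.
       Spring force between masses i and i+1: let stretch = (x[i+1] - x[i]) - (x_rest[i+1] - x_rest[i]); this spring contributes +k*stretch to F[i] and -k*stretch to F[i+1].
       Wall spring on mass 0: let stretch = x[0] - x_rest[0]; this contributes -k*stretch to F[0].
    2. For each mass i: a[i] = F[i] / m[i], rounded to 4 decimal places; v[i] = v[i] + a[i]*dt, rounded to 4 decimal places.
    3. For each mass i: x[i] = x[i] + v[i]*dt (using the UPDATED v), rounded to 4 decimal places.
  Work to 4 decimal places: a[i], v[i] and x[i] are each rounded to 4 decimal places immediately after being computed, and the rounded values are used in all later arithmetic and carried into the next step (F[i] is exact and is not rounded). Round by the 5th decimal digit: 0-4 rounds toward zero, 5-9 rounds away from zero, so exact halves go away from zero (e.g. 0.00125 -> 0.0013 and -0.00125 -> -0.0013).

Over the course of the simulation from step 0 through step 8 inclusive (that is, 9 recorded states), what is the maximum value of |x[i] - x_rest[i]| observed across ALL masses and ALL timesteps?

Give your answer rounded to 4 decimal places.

Step 0: x=[3.0000 12.0000] v=[0.0000 0.0000]
Step 1: x=[6.0000 10.0000] v=[6.0000 -4.0000]
Step 2: x=[8.0000 8.5000] v=[4.0000 -3.0000]
Step 3: x=[6.2500 9.2500] v=[-3.5000 1.5000]
Step 4: x=[2.8750 11.0000] v=[-6.7500 3.5000]
Step 5: x=[2.1250 11.1875] v=[-1.5000 0.3750]
Step 6: x=[4.8438 9.3438] v=[5.4375 -3.6875]
Step 7: x=[7.3907 7.7501] v=[5.0937 -3.1875]
Step 8: x=[6.4219 8.4767] v=[-1.9376 1.4531]
Max displacement = 3.0000

Answer: 3.0000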